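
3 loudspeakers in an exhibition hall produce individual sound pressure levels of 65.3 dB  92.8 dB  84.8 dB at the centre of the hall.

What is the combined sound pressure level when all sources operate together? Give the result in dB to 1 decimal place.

93.4 dB

Converting to relative power and adding: 10^(65.3/10) + 10^(92.8/10) + 10^(84.8/10) = 2.211e+09.
L_total = 10·log₁₀(2.211e+09) = 93.4 dB.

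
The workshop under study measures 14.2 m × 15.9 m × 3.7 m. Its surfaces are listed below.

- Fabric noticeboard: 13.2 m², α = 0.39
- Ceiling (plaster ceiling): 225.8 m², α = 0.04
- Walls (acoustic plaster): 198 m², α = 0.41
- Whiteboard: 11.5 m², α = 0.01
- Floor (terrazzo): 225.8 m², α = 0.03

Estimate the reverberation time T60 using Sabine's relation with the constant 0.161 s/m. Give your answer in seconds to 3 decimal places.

1.315 seconds

Equivalent absorption area: A = 13.2×0.39 + 225.8×0.04 + 198×0.41 + 11.5×0.01 + 225.8×0.03 = 102.249 m².
Volume V = 14.2 × 15.9 × 3.7 = 835.386 m³.
RT60 = 0.161 · V / A = 0.161 × 835.386 / 102.249 = 1.315 s.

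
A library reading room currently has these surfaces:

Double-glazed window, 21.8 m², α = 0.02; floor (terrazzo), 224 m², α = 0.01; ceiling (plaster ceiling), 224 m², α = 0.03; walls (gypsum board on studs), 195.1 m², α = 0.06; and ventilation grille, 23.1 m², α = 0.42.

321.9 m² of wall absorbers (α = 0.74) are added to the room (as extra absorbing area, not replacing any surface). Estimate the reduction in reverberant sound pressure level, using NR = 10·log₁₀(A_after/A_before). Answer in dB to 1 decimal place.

9.4 dB

Total absorption A_before = 21.8×0.02 + 224×0.01 + 224×0.03 + 195.1×0.06 + 23.1×0.42
  = 0.436 + 2.240 + 6.720 + 11.706 + 9.702 = 30.804 m² sabins.
Treatment contributes 321.9·0.74 = 238.206 sabins.
New total A_after = 269.010 sabins.
NR = 10·log₁₀(269.010/30.804) = 9.4 dB.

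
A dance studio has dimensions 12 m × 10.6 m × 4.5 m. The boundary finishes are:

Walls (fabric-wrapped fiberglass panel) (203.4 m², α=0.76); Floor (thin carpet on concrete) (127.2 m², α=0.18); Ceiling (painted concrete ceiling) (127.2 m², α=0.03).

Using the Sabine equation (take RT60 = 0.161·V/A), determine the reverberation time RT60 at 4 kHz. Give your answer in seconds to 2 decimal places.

Equivalent absorption area: A = 203.4*0.76 + 127.2*0.18 + 127.2*0.03 = 181.296 m².
V = 12·10.6·4.5 = 572.4 m³.
Sabine: RT60 = 0.161 × 572.4 / 181.296 = 0.51 s.

0.51 seconds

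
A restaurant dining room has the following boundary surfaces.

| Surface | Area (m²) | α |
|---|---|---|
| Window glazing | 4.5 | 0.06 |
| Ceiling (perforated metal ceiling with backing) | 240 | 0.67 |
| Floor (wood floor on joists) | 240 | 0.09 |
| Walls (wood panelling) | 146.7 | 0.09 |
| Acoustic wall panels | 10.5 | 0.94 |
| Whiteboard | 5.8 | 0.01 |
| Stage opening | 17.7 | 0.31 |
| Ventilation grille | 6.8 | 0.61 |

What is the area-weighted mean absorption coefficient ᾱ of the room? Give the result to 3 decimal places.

0.321

Total surface area S = 672.0 m².
Σ(Sᵢαᵢ) = 4.5*0.06 + 240*0.67 + 240*0.09 + 146.7*0.09 + 10.5*0.94 + 5.8*0.01 + 17.7*0.31 + 6.8*0.61 = 215.436.
ᾱ = 215.436 / 672.0 = 0.321.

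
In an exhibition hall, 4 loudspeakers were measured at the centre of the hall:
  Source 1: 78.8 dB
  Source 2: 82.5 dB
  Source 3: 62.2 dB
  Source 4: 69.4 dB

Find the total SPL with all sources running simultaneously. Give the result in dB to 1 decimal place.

84.2 dB

Sum in the linear (power) domain: Σ 10^(Lᵢ/10) = 10^(78.8/10) + 10^(82.5/10) + 10^(62.2/10) + 10^(69.4/10) = 2.641e+08.
Combined level = 10 log₁₀(2.641e+08) = 84.2 dB.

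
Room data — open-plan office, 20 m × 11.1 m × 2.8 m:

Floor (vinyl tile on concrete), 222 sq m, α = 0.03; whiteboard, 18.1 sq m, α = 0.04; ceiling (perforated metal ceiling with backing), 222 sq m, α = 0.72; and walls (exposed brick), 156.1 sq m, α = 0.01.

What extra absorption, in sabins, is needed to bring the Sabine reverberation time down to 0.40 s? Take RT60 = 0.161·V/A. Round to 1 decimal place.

A₁ = Σ Sᵢαᵢ = 222×0.03 + 18.1×0.04 + 222×0.72 + 156.1×0.01 = 168.785 sabins.
For T = 0.40 s, need A₂ = 0.161·V/T = 0.161·621.6/0.40 = 250.194 sabins.
ΔA = A₂ − A₁ = 250.194 − 168.785 = 81.4 sabins.

81.4 sabins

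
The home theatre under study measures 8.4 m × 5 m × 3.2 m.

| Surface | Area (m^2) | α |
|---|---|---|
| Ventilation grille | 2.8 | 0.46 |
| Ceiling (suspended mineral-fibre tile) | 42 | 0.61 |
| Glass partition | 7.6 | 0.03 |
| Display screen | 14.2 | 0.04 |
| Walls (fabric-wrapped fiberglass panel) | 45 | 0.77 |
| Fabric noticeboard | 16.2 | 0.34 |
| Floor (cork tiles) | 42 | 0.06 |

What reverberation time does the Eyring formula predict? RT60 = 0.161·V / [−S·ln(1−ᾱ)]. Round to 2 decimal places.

Total surface area S = 2.8 + 42 + 7.6 + 14.2 + 45 + 16.2 + 42 = 169.8 m^2.
Σ(Sᵢαᵢ) = 2.8·0.46 + 42·0.61 + 7.6·0.03 + 14.2·0.04 + 45·0.77 + 16.2·0.34 + 42·0.06 = 70.382.
ᾱ = 70.382 / 169.8 = 0.4145.
Eyring denominator: −S ln(1−ᾱ) = 90.892.
V = 8.4 × 5 × 3.2 = 134.4 m³.
T = 0.161·V/[−S·ln(1−ᾱ)] = 0.161·134.4/90.892 = 0.24 s.

0.24 sec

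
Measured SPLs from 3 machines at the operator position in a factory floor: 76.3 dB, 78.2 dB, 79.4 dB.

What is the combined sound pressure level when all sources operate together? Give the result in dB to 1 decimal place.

Σ 10^(Lᵢ/10) = 1.958e+08.
Back to dB: 10·log₁₀ Σ = 82.9 dB.

82.9 dB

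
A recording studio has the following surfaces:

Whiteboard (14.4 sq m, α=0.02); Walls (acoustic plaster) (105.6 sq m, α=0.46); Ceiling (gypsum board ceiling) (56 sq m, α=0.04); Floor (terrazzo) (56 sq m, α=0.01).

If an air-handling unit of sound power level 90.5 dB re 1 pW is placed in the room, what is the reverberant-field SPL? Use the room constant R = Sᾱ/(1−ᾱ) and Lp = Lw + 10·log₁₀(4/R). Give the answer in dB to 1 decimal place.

A = 51.664 sabins; S = 232.0 sq m.
ᾱ = 51.664/232.0 = 0.2227; R = Sᾱ/(1−ᾱ) = 51.664/(1−0.2227) = 66.466 sq m.
Lp = Lw + 10 log₁₀(4/R) = 90.5 -12.21 = 78.3 dB.

78.3 dB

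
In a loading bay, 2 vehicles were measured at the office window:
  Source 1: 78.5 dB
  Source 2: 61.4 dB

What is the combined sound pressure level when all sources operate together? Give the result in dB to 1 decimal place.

78.6 dB

Sum in the linear (power) domain: Σ 10^(Lᵢ/10) = 10^(78.5/10) + 10^(61.4/10) = 7.217e+07.
Back to dB: 10·log₁₀ Σ = 78.6 dB.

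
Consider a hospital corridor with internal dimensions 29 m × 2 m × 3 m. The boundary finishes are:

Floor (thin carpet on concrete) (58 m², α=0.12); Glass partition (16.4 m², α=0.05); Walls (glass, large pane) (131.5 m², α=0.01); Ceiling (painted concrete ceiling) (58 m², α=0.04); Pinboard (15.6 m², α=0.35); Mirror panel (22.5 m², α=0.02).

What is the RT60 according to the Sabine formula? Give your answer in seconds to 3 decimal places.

1.617 sec

Total absorption A = 58×0.12 + 16.4×0.05 + 131.5×0.01 + 58×0.04 + 15.6×0.35 + 22.5×0.02
  = 6.960 + 0.820 + 1.315 + 2.320 + 5.460 + 0.450 = 17.325 m² sabins.
Room volume: 174 m³.
Sabine: RT60 = 0.161 × 174 / 17.325 = 1.617 s.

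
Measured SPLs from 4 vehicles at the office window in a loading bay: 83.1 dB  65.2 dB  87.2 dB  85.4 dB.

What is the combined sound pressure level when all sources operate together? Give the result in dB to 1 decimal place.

Σ 10^(Lᵢ/10) = 1.079e+09.
Combined level = 10 log₁₀(1.079e+09) = 90.3 dB.

90.3 dB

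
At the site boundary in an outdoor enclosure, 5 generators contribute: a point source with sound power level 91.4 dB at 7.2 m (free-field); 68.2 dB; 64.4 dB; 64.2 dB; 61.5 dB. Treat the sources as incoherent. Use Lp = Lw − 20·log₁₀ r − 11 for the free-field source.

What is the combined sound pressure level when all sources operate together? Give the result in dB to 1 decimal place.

71.9 dB

Source at 7.2 m: Lp = 91.4 − 20·log₁₀(7.2) − 11 = 63.3 dB.
Σ 10^(Lᵢ/10) = 1.554e+07.
Back to dB: 10·log₁₀ Σ = 71.9 dB.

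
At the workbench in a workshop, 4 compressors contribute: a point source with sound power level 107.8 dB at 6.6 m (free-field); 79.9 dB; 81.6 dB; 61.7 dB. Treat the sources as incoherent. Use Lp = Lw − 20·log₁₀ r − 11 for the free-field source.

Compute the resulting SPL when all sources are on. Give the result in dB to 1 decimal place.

85.5 dB

Source at 6.6 m: Lp = 107.8 − 20·log₁₀(6.6) − 11 = 80.4 dB.
Σ 10^(Lᵢ/10) = 3.534e+08.
L_total = 10·log₁₀(3.534e+08) = 85.5 dB.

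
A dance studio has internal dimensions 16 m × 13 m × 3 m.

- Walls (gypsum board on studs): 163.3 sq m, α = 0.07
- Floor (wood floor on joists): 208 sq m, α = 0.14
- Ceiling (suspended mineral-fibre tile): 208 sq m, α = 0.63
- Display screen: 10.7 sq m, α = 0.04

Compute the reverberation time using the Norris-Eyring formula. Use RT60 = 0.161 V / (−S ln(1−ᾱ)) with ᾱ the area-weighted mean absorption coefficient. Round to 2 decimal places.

0.49 seconds

Total surface area S = 163.3 + 208 + 208 + 10.7 = 590.0 sq m.
Σ(Sᵢαᵢ) = 163.3×0.07 + 208×0.14 + 208×0.63 + 10.7×0.04 = 172.019.
Mean coefficient ᾱ = A/S = 0.2916.
Eyring denominator: −S ln(1−ᾱ) = 203.400.
V = 16 × 13 × 3 = 624 m³.
T = 0.161·V/[−S·ln(1−ᾱ)] = 0.161·624/203.400 = 0.49 s.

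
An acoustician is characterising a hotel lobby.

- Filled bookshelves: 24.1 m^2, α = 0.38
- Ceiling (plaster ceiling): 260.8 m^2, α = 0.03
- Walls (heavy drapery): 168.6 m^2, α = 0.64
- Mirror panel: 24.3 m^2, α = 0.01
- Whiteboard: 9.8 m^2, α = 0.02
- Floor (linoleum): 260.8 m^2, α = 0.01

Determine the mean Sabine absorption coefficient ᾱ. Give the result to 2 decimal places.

S = Σ Sᵢ = 24.1 + 260.8 + 168.6 + 24.3 + 9.8 + 260.8 = 748.4 m^2.
A = 24.1*0.38 + 260.8*0.03 + 168.6*0.64 + 24.3*0.01 + 9.8*0.02 + 260.8*0.01 = 127.933 sabins.
ᾱ = A/S = 0.17.

0.17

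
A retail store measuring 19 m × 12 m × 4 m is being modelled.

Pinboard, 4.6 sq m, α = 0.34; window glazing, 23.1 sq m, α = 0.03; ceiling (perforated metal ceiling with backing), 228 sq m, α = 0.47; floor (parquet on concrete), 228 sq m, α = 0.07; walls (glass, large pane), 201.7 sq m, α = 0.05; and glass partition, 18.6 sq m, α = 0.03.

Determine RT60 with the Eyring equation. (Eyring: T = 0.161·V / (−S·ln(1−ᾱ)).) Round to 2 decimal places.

Total surface area S = 4.6 + 23.1 + 228 + 228 + 201.7 + 18.6 = 704.0 sq m.
Σ(Sᵢαᵢ) = 4.6·0.34 + 23.1·0.03 + 228·0.47 + 228·0.07 + 201.7·0.05 + 18.6·0.03 = 136.020.
ᾱ = 136.020 / 704.0 = 0.1932.
−S·ln(1−ᾱ) = −704.0 × ln(1 − 0.1932) = 151.134.
V = 19 × 12 × 4 = 912 m³.
T = 0.161·V/[−S·ln(1−ᾱ)] = 0.161·912/151.134 = 0.97 s.

0.97 s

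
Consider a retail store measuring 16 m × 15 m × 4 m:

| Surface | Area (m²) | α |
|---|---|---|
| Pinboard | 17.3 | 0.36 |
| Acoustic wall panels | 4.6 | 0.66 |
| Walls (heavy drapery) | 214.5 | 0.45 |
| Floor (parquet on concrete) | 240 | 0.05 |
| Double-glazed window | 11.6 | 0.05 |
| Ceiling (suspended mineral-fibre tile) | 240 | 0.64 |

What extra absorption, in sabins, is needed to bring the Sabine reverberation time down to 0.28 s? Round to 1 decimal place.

Total absorption A₁ = 17.3*0.36 + 4.6*0.66 + 214.5*0.45 + 240*0.05 + 11.6*0.05 + 240*0.64
  = 6.228 + 3.036 + 96.525 + 12.000 + 0.580 + 153.600 = 271.969 m² sabins.
Target A₂ = 0.161·960/0.28 = 552.000 sabins (V = 960 m³).
Shortfall: 552.000 − 271.969 = 280.0 sabins.

280.0 sabins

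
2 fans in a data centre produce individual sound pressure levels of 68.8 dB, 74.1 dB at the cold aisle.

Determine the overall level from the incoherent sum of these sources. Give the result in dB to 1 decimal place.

Σ 10^(Lᵢ/10) = 3.329e+07.
Combined level = 10 log₁₀(3.329e+07) = 75.2 dB.

75.2 dB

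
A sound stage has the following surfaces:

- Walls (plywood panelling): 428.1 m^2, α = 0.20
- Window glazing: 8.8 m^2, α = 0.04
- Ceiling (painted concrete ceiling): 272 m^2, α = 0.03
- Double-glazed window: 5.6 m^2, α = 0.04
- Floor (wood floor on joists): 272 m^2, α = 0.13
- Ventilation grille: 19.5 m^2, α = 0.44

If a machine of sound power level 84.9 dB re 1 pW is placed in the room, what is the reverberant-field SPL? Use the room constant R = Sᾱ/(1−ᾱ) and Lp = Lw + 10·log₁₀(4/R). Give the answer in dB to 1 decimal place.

68.9 dB

Σ(Sᵢαᵢ) = 428.1×0.20 + 8.8×0.04 + 272×0.03 + 5.6×0.04 + 272×0.13 + 19.5×0.44 = 138.296; total area S = 1006.0 m^2.
ᾱ = 138.296/1006.0 = 0.1375; R = Sᾱ/(1−ᾱ) = 138.296/(1−0.1375) = 160.343 m^2.
Lp = Lw + 10 log₁₀(4/R) = 84.9 -16.03 = 68.9 dB.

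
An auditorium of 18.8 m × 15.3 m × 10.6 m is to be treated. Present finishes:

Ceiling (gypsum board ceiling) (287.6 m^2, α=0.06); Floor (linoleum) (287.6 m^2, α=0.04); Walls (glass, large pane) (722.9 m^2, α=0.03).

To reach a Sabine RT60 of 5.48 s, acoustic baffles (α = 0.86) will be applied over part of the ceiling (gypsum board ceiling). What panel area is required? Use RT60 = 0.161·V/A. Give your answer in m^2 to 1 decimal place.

Equivalent absorption area: A₁ = 287.6×0.06 + 287.6×0.04 + 722.9×0.03 = 50.447 m^2.
V = 3048.984 m³. Target absorption A₂ = 0.161 × 3048.984 / 5.48 = 89.578 sabins.
Absorption to add: 89.578 − 50.447 = 39.131 sabins.
Each m^2 of panel replacing the ceiling (gypsum board ceiling) adds (0.86 − 0.06) = 0.80 sabins.
Panel area = 39.131 / 0.80 = 48.9 m^2.

48.9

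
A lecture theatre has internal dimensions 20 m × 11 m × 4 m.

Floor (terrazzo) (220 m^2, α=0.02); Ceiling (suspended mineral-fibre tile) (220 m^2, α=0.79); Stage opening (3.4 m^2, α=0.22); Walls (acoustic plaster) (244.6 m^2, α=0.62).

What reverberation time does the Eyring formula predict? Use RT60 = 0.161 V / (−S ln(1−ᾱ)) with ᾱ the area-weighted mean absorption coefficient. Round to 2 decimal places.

0.31 sec

Total surface area S = 220 + 220 + 3.4 + 244.6 = 688.0 m^2.
Absorption A = 220·0.02 + 220·0.79 + 3.4·0.22 + 244.6·0.62 = 330.600 sabins.
ᾱ = 330.600 / 688.0 = 0.4805.
Eyring denominator: −S ln(1−ᾱ) = 450.563.
V = 20 × 11 × 4 = 880 m³.
T = 0.161·V/[−S·ln(1−ᾱ)] = 0.161·880/450.563 = 0.31 s.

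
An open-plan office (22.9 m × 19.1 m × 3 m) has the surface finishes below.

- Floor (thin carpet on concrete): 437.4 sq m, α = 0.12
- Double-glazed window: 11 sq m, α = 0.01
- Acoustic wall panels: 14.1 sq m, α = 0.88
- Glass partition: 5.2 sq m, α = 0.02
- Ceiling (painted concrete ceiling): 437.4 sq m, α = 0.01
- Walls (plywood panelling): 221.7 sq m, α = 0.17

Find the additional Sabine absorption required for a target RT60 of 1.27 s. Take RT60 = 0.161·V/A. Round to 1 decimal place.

59.2 sabins

A₁ = Σ Sᵢαᵢ = 437.4×0.12 + 11×0.01 + 14.1×0.88 + 5.2×0.02 + 437.4×0.01 + 221.7×0.17 = 107.173 sabins.
V = 1312.17 m³. Required absorption A₂ = 0.161 × 1312.17 / 1.27 = 166.346 sabins.
Additional absorption ΔA = 166.346 − 107.173 = 59.2 sabins.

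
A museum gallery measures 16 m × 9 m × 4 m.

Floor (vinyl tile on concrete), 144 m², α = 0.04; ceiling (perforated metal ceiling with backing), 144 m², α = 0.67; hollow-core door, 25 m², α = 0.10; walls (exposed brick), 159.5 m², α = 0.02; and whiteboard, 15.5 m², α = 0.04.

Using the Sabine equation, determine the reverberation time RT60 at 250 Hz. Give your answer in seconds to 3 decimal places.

Summing Sᵢαᵢ: 5.760 + 96.480 + 2.500 + 3.190 + 0.620 → A = 108.550 sabins.
Volume V = 16 × 9 × 4 = 576 m³.
Sabine: RT60 = 0.161 × 576 / 108.550 = 0.854 s.

0.854 sec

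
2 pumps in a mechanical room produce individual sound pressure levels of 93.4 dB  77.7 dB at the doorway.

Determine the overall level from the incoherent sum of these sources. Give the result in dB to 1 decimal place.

Converting to relative power and adding: 10^(93.4/10) + 10^(77.7/10) = 2.247e+09.
Combined level = 10 log₁₀(2.247e+09) = 93.5 dB.

93.5 dB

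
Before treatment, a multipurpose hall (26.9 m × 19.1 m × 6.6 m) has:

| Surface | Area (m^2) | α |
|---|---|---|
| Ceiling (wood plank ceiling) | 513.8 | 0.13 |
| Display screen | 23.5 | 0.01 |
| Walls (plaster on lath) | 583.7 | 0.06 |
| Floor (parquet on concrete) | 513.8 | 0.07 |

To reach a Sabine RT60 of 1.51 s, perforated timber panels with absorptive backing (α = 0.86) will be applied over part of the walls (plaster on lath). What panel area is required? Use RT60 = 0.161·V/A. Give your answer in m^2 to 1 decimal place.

279.4

Summing Sᵢαᵢ: 66.794 + 0.235 + 35.022 + 35.966 → A₁ = 138.017 sabins.
V = 3391.014 m³. Target absorption A₂ = 0.161 × 3391.014 / 1.51 = 361.558 sabins.
ΔA needed = 361.558 − 138.017 = 223.541 sabins.
Each m^2 of panel replacing the walls (plaster on lath) adds (0.86 − 0.06) = 0.80 sabins.
Panel area = 223.541 / 0.80 = 279.4 m^2.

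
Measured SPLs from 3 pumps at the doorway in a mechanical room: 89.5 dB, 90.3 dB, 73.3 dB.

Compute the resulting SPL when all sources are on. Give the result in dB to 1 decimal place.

93.0 dB

Σ 10^(Lᵢ/10) = 1.984e+09.
Combined level = 10 log₁₀(1.984e+09) = 93.0 dB.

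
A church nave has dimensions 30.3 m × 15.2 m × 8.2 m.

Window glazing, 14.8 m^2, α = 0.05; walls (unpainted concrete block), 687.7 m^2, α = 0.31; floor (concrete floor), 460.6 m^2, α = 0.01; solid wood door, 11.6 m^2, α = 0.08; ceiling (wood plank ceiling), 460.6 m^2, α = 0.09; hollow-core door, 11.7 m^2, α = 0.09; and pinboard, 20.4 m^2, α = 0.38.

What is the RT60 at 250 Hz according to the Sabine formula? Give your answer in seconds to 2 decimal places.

2.25 s

Equivalent absorption area: A = 14.8*0.05 + 687.7*0.31 + 460.6*0.01 + 11.6*0.08 + 460.6*0.09 + 11.7*0.09 + 20.4*0.38 = 269.720 m^2.
Room volume: 3776.592 m³.
T = 0.161 V/A = 0.161·3776.592/269.720 = 2.25 s.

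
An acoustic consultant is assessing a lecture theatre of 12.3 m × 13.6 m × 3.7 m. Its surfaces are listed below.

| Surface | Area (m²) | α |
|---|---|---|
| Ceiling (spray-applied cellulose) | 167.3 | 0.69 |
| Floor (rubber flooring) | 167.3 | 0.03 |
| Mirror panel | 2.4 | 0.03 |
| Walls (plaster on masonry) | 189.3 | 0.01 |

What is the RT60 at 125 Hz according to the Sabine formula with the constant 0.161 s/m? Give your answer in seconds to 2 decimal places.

A = Σ Sᵢαᵢ = 167.3·0.69 + 167.3·0.03 + 2.4·0.03 + 189.3·0.01 = 122.421 sabins.
V = 12.3·13.6·3.7 = 618.936 m³.
T = 0.161 V/A = 0.161·618.936/122.421 = 0.81 s.

0.81 s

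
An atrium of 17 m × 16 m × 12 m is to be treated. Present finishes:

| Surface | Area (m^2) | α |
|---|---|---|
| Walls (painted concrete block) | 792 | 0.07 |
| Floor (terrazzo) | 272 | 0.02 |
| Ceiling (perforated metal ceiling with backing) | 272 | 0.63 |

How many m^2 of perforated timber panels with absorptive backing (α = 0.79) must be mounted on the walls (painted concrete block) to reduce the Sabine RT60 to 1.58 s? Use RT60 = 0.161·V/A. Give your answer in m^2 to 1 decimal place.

Summing Sᵢαᵢ: 55.440 + 5.440 + 171.360 → A₁ = 232.240 sabins.
V = 3264 m³. Target absorption A₂ = 0.161 × 3264 / 1.58 = 332.597 sabins.
ΔA needed = 332.597 − 232.240 = 100.357 sabins.
Net gain per m^2: Δα = 0.79 − 0.07 = 0.72.
Panel area = 100.357 / 0.72 = 139.4 m^2.

139.4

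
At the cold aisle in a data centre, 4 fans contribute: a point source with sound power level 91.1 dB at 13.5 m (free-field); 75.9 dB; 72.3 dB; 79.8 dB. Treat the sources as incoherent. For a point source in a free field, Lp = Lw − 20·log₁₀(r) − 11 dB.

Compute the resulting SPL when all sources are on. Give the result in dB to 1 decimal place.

Source at 13.5 m: Lp = 91.1 − 20·log₁₀(13.5) − 11 = 57.5 dB.
Converting to relative power and adding: 10^(57.5/10) + 10^(75.9/10) + 10^(72.3/10) + 10^(79.8/10) = 1.519e+08.
Combined level = 10 log₁₀(1.519e+08) = 81.8 dB.

81.8 dB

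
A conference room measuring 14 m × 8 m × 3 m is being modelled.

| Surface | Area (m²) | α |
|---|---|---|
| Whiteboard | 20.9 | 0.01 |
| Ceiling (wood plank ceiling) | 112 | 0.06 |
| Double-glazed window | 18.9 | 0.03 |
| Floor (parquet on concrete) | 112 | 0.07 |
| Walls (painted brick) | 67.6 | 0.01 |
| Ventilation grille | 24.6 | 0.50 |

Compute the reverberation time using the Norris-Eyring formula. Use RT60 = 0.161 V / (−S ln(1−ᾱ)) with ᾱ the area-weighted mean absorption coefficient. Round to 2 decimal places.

S = Σ Sᵢ = 356.0 m².
Σ(Sᵢαᵢ) = 20.9×0.01 + 112×0.06 + 18.9×0.03 + 112×0.07 + 67.6×0.01 + 24.6×0.50 = 28.312.
ᾱ = 28.312 / 356.0 = 0.0795.
Eyring denominator: −S ln(1−ᾱ) = 29.490.
V = 14 × 8 × 3 = 336 m³.
T = 0.161·V/[−S·ln(1−ᾱ)] = 0.161·336/29.490 = 1.83 s.

1.83 s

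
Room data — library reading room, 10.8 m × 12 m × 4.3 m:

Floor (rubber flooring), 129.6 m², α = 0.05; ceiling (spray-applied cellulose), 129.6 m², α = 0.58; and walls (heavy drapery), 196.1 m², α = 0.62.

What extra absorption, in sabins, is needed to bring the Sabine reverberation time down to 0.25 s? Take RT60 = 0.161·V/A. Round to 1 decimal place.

A₁ = Σ Sᵢαᵢ = 129.6×0.05 + 129.6×0.58 + 196.1×0.62 = 203.230 sabins.
For T = 0.25 s, need A₂ = 0.161·V/T = 0.161·557.28/0.25 = 358.888 sabins.
Shortfall: 358.888 − 203.230 = 155.7 sabins.

155.7 sabins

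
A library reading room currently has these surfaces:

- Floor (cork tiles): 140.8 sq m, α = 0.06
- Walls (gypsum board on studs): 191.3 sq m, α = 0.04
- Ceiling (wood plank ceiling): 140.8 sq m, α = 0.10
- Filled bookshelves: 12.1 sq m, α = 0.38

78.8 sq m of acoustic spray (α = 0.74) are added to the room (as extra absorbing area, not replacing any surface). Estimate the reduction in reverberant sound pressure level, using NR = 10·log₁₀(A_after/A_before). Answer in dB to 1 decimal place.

4.3 dB

Equivalent absorption area: A_before = 140.8×0.06 + 191.3×0.04 + 140.8×0.10 + 12.1×0.38 = 34.778 sq m.
Added absorption = 78.8 × 0.74 = 58.312 sabins.
New total A_after = 93.090 sabins.
Reduction = 10 log₁₀(A_after/A_before) = 10 log₁₀(2.6767) = 4.3 dB.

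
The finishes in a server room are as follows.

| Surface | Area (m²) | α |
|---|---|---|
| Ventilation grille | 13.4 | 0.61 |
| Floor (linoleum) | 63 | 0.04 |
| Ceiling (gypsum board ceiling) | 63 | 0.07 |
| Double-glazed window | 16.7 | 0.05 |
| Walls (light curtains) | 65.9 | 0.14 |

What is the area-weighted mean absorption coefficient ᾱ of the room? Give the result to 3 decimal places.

S = Σ Sᵢ = 13.4 + 63 + 63 + 16.7 + 65.9 = 222.0 m².
Σ(Sᵢαᵢ) = 13.4·0.61 + 63·0.04 + 63·0.07 + 16.7·0.05 + 65.9·0.14 = 25.165.
ᾱ = 25.165 / 222.0 = 0.113.

0.113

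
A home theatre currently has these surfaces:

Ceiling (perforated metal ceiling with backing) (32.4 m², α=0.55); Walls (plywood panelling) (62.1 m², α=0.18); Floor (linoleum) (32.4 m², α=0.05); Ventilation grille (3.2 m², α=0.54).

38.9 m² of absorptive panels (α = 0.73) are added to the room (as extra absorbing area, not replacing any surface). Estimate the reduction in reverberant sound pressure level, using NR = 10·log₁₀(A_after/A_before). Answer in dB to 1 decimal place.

Equivalent absorption area: A_before = 32.4×0.55 + 62.1×0.18 + 32.4×0.05 + 3.2×0.54 = 32.346 m².
Added absorption = 38.9 × 0.73 = 28.397 sabins.
New total A_after = 60.743 sabins.
NR = 10·log₁₀(60.743/32.346) = 2.7 dB.

2.7 dB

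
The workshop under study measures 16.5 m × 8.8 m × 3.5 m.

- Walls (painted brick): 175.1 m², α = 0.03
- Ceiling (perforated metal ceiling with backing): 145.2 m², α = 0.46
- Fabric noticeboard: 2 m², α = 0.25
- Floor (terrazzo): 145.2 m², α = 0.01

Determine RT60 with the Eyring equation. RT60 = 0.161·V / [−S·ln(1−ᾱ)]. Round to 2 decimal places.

S = Σ Sᵢ = 467.5 m².
Absorption A = 175.1·0.03 + 145.2·0.46 + 2·0.25 + 145.2·0.01 = 73.997 sabins.
ᾱ = 73.997 / 467.5 = 0.1583.
Eyring denominator: −S ln(1−ᾱ) = 80.565.
V = 16.5 × 8.8 × 3.5 = 508.2 m³.
T = 0.161·V/[−S·ln(1−ᾱ)] = 0.161·508.2/80.565 = 1.02 s.

1.02 s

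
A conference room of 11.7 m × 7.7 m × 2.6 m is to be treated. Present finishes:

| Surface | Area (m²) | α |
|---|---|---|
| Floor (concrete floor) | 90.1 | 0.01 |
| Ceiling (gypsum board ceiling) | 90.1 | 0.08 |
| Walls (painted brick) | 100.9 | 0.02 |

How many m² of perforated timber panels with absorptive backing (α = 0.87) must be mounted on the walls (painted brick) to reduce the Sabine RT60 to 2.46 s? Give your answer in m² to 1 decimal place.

Total absorption A₁ = 90.1*0.01 + 90.1*0.08 + 100.9*0.02
  = 0.901 + 7.208 + 2.018 = 10.127 m² sabins.
Required A₂ = 0.161·234.234/2.46 = 15.330 sabins.
Absorption to add: 15.330 − 10.127 = 5.203 sabins.
Each m² of panel replacing the walls (painted brick) adds (0.87 − 0.02) = 0.85 sabins.
Panel area = 5.203 / 0.85 = 6.1 m².

6.1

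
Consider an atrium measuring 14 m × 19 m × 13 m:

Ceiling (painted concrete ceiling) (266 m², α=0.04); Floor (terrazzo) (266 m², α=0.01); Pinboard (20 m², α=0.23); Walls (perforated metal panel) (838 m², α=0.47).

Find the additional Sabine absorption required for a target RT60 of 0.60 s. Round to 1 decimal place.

Total absorption A₁ = 266·0.04 + 266·0.01 + 20·0.23 + 838·0.47
  = 10.640 + 2.660 + 4.600 + 393.860 = 411.760 m² sabins.
V = 3458 m³. Required absorption A₂ = 0.161 × 3458 / 0.60 = 927.897 sabins.
ΔA = A₂ − A₁ = 927.897 − 411.760 = 516.1 sabins.

516.1 sabins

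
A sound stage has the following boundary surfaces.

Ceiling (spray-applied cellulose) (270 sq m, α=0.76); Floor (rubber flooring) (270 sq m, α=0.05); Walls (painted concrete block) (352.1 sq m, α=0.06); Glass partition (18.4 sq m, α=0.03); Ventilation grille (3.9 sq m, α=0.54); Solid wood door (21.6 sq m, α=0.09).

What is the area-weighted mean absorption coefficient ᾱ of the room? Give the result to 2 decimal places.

0.26

Total surface area S = 936.0 sq m.
Weighted sum Σ Sα = 244.428.
ᾱ = A/S = 0.26.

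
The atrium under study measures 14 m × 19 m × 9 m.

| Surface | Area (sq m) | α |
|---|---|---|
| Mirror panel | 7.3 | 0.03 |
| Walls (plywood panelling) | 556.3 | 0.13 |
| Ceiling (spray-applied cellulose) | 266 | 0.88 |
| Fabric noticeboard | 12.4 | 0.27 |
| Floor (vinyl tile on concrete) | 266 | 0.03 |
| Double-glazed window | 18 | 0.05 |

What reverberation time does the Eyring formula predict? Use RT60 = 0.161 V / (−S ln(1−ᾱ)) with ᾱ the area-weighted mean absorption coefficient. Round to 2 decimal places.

1.03 seconds

Total surface area S = 7.3 + 556.3 + 266 + 12.4 + 266 + 18 = 1126.0 sq m.
Absorption A = 7.3·0.03 + 556.3·0.13 + 266·0.88 + 12.4·0.27 + 266·0.03 + 18·0.05 = 318.846 sabins.
Mean coefficient ᾱ = A/S = 0.2832.
Eyring denominator: −S ln(1−ᾱ) = 374.911.
V = 14 × 19 × 9 = 2394 m³.
RT60 = 0.161 × 2394 / 374.911 = 1.03 s.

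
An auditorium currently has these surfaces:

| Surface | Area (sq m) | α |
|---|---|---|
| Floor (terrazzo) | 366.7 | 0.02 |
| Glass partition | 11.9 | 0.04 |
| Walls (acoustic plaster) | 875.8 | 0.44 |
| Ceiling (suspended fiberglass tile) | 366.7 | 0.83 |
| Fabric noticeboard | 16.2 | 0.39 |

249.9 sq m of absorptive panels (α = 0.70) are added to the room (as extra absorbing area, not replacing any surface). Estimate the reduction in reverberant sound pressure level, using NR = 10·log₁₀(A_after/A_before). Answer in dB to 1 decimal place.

Summing Sᵢαᵢ: 7.334 + 0.476 + 385.352 + 304.361 + 6.318 → A_before = 703.841 sabins.
Added absorption = 249.9 × 0.70 = 174.930 sabins.
A_after = 703.841 + 174.930 = 878.771 sabins.
NR = 10·log₁₀(878.771/703.841) = 1.0 dB.

1.0 dB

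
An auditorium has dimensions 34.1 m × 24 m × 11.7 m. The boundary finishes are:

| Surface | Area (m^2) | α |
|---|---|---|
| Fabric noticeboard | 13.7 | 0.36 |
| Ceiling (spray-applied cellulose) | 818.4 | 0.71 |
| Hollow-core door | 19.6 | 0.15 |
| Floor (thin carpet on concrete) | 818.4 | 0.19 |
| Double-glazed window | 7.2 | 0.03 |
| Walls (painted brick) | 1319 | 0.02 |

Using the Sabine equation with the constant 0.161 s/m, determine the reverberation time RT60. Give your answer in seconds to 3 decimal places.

A = Σ Sᵢαᵢ = 13.7*0.36 + 818.4*0.71 + 19.6*0.15 + 818.4*0.19 + 7.2*0.03 + 1319*0.02 = 771.028 sabins.
Room volume: 9575.28 m³.
RT60 = 0.161 · V / A = 0.161 × 9575.28 / 771.028 = 1.999 s.

1.999 sec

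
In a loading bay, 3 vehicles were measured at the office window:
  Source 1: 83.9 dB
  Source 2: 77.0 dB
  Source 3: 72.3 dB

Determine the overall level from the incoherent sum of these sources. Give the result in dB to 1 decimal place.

Σ 10^(Lᵢ/10) = 3.126e+08.
L_total = 10·log₁₀(3.126e+08) = 84.9 dB.

84.9 dB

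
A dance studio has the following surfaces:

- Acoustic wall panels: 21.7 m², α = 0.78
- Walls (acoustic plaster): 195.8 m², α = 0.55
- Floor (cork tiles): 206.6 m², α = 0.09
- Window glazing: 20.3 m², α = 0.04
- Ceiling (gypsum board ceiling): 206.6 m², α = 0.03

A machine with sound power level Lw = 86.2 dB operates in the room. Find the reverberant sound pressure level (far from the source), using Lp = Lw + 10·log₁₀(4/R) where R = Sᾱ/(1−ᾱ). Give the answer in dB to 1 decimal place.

A = 150.220 sabins; S = 651.0 m².
ᾱ = 150.220/651.0 = 0.2308; R = Sᾱ/(1−ᾱ) = 150.220/(1−0.2308) = 195.294 m².
Lp = 86.2 + 10·log₁₀(4/195.294) = 86.2 + (-16.89) = 69.3 dB.

69.3 dB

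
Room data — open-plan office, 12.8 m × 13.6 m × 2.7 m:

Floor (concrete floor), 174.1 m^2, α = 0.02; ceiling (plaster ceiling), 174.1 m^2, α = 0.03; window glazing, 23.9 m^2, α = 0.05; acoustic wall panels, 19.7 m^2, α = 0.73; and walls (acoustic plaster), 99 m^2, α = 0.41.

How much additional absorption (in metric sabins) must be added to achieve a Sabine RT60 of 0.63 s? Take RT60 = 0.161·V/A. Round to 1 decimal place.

55.2 sabins

Summing Sᵢαᵢ: 3.482 + 5.223 + 1.195 + 14.381 + 40.590 → A₁ = 64.871 sabins.
Target A₂ = 0.161·470.016/0.63 = 120.115 sabins (V = 470.016 m³).
ΔA = A₂ − A₁ = 120.115 − 64.871 = 55.2 sabins.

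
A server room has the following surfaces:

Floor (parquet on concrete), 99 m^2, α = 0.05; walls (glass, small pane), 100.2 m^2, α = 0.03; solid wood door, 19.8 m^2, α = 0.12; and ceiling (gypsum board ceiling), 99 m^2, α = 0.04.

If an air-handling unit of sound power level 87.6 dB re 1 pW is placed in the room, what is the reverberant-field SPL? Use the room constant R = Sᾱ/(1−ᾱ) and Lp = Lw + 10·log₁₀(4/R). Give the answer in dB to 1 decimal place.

Σ(Sᵢαᵢ) = 99×0.05 + 100.2×0.03 + 19.8×0.12 + 99×0.04 = 14.292; total area S = 318.0 m^2.
ᾱ = 14.292/318.0 = 0.0449; R = Sᾱ/(1−ᾱ) = 14.292/(1−0.0449) = 14.964 m^2.
Lp = 87.6 + 10·log₁₀(4/14.964) = 87.6 + (-5.73) = 81.9 dB.

81.9 dB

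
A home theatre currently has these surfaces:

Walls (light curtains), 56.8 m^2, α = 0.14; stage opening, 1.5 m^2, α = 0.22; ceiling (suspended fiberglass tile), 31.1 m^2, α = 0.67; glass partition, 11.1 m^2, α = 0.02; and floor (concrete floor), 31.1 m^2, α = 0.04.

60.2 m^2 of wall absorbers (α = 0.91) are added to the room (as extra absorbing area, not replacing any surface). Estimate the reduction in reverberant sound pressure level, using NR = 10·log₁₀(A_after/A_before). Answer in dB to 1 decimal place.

4.5 dB

A_before = Σ Sᵢαᵢ = 56.8×0.14 + 1.5×0.22 + 31.1×0.67 + 11.1×0.02 + 31.1×0.04 = 30.585 sabins.
Added absorption = 60.2 × 0.91 = 54.782 sabins.
A_after = 30.585 + 54.782 = 85.367 sabins.
Reduction = 10 log₁₀(A_after/A_before) = 10 log₁₀(2.7911) = 4.5 dB.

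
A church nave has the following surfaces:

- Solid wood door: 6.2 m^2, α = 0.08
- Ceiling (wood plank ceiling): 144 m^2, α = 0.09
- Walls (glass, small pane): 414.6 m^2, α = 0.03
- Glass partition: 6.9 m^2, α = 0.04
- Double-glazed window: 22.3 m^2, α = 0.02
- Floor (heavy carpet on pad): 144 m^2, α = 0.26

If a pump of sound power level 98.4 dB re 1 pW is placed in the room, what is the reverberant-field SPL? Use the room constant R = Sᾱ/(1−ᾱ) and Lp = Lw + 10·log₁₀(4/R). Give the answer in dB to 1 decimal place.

86.0 dB

Σ(Sᵢαᵢ) = 6.2·0.08 + 144·0.09 + 414.6·0.03 + 6.9·0.04 + 22.3·0.02 + 144·0.26 = 64.056; total area S = 738.0 m^2.
ᾱ = 0.0868, so room constant R = A/(1−ᾱ) = 70.145 m^2.
Lp = Lw + 10 log₁₀(4/R) = 98.4 -12.44 = 86.0 dB.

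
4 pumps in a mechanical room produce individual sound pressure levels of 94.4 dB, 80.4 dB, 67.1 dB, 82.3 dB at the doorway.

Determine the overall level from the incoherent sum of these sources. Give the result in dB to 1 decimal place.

Converting to relative power and adding: 10^(94.4/10) + 10^(80.4/10) + 10^(67.1/10) + 10^(82.3/10) = 3.039e+09.
L_total = 10·log₁₀(3.039e+09) = 94.8 dB.

94.8 dB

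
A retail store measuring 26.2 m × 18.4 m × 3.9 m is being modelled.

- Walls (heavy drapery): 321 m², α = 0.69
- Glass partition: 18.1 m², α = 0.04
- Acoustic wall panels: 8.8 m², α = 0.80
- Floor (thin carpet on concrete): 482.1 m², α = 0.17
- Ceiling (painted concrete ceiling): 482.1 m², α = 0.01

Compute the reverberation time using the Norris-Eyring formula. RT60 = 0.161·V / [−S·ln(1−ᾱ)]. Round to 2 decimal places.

S = Σ Sᵢ = 1312.1 m².
Absorption A = 321×0.69 + 18.1×0.04 + 8.8×0.80 + 482.1×0.17 + 482.1×0.01 = 316.032 sabins.
ᾱ = 316.032 / 1312.1 = 0.2409.
Eyring denominator: −S ln(1−ᾱ) = 361.643.
V = 26.2 × 18.4 × 3.9 = 1880.112 m³.
T = 0.161·V/[−S·ln(1−ᾱ)] = 0.161·1880.112/361.643 = 0.84 s.

0.84 s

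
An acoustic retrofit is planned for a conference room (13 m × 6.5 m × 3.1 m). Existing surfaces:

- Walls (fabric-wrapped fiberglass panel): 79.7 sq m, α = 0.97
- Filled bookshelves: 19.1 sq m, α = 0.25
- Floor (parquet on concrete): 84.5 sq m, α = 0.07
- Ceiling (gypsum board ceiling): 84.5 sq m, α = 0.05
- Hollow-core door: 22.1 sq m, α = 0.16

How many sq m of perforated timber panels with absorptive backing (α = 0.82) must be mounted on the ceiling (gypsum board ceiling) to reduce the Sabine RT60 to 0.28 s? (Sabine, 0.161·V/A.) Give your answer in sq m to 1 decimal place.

Equivalent absorption area: A₁ = 79.7*0.97 + 19.1*0.25 + 84.5*0.07 + 84.5*0.05 + 22.1*0.16 = 95.760 sq m.
Required A₂ = 0.161·261.95/0.28 = 150.621 sabins.
ΔA needed = 150.621 − 95.760 = 54.861 sabins.
Each sq m of panel replacing the ceiling (gypsum board ceiling) adds (0.82 − 0.05) = 0.77 sabins.
Panel area = 54.861 / 0.77 = 71.2 sq m.

71.2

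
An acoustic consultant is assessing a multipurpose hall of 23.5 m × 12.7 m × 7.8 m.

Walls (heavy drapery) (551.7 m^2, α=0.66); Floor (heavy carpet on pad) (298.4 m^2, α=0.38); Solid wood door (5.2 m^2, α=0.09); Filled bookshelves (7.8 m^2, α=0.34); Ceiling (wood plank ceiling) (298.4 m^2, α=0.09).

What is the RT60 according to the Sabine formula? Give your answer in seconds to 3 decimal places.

Equivalent absorption area: A = 551.7·0.66 + 298.4·0.38 + 5.2·0.09 + 7.8·0.34 + 298.4·0.09 = 507.490 m^2.
Volume V = 23.5 × 12.7 × 7.8 = 2327.91 m³.
Sabine: RT60 = 0.161 × 2327.91 / 507.490 = 0.739 s.

0.739 s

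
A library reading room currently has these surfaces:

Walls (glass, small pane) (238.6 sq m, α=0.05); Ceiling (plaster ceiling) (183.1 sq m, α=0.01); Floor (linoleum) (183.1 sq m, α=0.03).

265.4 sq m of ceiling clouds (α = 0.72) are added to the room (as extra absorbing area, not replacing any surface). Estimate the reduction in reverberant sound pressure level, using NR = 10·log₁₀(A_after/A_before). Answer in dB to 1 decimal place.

Summing Sᵢαᵢ: 11.930 + 1.831 + 5.493 → A_before = 19.254 sabins.
Added absorption = 265.4 × 0.72 = 191.088 sabins.
A_after = 19.254 + 191.088 = 210.342 sabins.
Reduction = 10 log₁₀(A_after/A_before) = 10 log₁₀(10.9246) = 10.4 dB.

10.4 dB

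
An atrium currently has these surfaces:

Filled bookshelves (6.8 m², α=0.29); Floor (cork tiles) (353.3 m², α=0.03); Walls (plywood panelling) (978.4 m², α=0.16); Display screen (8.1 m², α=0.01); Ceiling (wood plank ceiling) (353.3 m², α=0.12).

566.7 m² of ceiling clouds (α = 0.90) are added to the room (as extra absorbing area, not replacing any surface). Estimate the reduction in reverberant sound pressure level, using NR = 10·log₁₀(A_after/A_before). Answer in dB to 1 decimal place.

5.3 dB

Total absorption A_before = 6.8*0.29 + 353.3*0.03 + 978.4*0.16 + 8.1*0.01 + 353.3*0.12
  = 1.972 + 10.599 + 156.544 + 0.081 + 42.396 = 211.592 m² sabins.
Treatment contributes 566.7·0.90 = 510.030 sabins.
New total A_after = 721.622 sabins.
NR = 10·log₁₀(721.622/211.592) = 5.3 dB.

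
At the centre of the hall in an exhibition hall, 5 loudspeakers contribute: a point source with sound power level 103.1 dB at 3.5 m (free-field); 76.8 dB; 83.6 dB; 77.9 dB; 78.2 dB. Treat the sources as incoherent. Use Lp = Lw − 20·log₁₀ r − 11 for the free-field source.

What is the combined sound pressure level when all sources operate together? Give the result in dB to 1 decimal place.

87.3 dB

Source at 3.5 m: Lp = 103.1 − 20·log₁₀(3.5) − 11 = 81.2 dB.
Converting to relative power and adding: 10^(81.2/10) + 10^(76.8/10) + 10^(83.6/10) + 10^(77.9/10) + 10^(78.2/10) = 5.365e+08.
L_total = 10·log₁₀(5.365e+08) = 87.3 dB.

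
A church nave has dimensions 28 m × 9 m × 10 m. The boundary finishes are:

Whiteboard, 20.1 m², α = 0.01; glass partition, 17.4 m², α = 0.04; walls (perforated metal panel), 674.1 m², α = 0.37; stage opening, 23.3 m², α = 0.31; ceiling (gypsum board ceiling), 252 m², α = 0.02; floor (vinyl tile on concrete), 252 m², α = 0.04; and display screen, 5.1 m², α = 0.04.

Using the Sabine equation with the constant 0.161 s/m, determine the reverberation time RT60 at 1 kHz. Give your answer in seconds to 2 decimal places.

1.49 sec

Summing Sᵢαᵢ: 0.201 + 0.696 + 249.417 + 7.223 + 5.040 + 10.080 + 0.204 → A = 272.861 sabins.
Room volume: 2520 m³.
RT60 = 0.161 · V / A = 0.161 × 2520 / 272.861 = 1.49 s.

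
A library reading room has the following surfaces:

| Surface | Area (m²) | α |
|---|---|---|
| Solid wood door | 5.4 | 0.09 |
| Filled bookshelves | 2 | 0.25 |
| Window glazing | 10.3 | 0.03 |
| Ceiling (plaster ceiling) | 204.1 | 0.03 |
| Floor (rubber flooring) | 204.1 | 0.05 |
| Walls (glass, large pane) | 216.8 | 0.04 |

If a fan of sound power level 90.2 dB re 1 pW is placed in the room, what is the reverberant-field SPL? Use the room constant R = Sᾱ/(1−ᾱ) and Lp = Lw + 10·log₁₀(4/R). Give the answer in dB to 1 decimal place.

81.8 dB

Σ(Sᵢαᵢ) = 5.4·0.09 + 2·0.25 + 10.3·0.03 + 204.1·0.03 + 204.1·0.05 + 216.8·0.04 = 26.295; total area S = 642.7 m².
ᾱ = 0.0409, so room constant R = A/(1−ᾱ) = 27.416 m².
Lp = 90.2 + 10·log₁₀(4/27.416) = 90.2 + (-8.36) = 81.8 dB.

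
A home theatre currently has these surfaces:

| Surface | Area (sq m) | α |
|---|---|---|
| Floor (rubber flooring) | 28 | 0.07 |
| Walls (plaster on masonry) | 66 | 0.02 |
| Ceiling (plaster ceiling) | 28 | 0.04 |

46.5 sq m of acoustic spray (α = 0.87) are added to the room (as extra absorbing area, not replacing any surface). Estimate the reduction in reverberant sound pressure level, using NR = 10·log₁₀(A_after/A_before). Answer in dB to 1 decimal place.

A_before = Σ Sᵢαᵢ = 28×0.07 + 66×0.02 + 28×0.04 = 4.400 sabins.
Treatment contributes 46.5·0.87 = 40.455 sabins.
A_after = 4.400 + 40.455 = 44.855 sabins.
NR = 10·log₁₀(44.855/4.400) = 10.1 dB.

10.1 dB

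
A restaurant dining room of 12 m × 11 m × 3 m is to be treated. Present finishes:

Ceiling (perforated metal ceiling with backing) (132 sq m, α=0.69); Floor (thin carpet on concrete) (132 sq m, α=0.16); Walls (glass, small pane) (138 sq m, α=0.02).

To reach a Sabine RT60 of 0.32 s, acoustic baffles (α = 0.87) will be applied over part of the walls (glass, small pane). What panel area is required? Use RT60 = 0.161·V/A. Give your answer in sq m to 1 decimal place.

99.1

A₁ = Σ Sᵢαᵢ = 132×0.69 + 132×0.16 + 138×0.02 = 114.960 sabins.
Required A₂ = 0.161·396/0.32 = 199.237 sabins.
Absorption to add: 199.237 − 114.960 = 84.277 sabins.
Net gain per sq m: Δα = 0.87 − 0.02 = 0.85.
Panel area = 84.277 / 0.85 = 99.1 sq m.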